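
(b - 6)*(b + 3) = b^2 - 3*b - 18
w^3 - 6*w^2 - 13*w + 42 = (w - 7)*(w - 2)*(w + 3)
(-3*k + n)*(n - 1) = -3*k*n + 3*k + n^2 - n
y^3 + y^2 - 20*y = y*(y - 4)*(y + 5)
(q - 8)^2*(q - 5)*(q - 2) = q^4 - 23*q^3 + 186*q^2 - 608*q + 640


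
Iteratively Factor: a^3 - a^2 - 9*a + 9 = (a - 3)*(a^2 + 2*a - 3) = (a - 3)*(a + 3)*(a - 1)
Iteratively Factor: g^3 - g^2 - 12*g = (g + 3)*(g^2 - 4*g) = g*(g + 3)*(g - 4)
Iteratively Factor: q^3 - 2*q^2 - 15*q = (q - 5)*(q^2 + 3*q) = (q - 5)*(q + 3)*(q)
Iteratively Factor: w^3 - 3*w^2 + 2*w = (w - 1)*(w^2 - 2*w) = (w - 2)*(w - 1)*(w)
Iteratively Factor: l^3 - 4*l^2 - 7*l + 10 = (l + 2)*(l^2 - 6*l + 5) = (l - 1)*(l + 2)*(l - 5)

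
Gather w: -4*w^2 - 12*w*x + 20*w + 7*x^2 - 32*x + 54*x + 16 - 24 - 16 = -4*w^2 + w*(20 - 12*x) + 7*x^2 + 22*x - 24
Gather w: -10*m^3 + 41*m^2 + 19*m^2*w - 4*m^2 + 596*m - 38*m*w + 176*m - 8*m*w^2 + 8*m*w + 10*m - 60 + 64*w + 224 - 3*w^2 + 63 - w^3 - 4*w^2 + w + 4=-10*m^3 + 37*m^2 + 782*m - w^3 + w^2*(-8*m - 7) + w*(19*m^2 - 30*m + 65) + 231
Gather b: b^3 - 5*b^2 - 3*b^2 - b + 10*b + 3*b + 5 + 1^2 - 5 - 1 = b^3 - 8*b^2 + 12*b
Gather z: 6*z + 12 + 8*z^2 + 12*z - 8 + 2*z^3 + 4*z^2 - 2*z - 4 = 2*z^3 + 12*z^2 + 16*z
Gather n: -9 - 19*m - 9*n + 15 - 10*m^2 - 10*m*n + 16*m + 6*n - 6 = -10*m^2 - 3*m + n*(-10*m - 3)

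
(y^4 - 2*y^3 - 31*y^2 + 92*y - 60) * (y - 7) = y^5 - 9*y^4 - 17*y^3 + 309*y^2 - 704*y + 420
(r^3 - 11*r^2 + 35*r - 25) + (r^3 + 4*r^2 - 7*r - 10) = 2*r^3 - 7*r^2 + 28*r - 35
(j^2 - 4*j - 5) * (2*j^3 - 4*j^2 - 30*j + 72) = 2*j^5 - 12*j^4 - 24*j^3 + 212*j^2 - 138*j - 360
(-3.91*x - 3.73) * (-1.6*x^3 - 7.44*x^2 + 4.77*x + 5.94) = 6.256*x^4 + 35.0584*x^3 + 9.1005*x^2 - 41.0175*x - 22.1562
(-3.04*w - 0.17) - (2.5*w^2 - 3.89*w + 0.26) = -2.5*w^2 + 0.85*w - 0.43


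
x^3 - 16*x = x*(x - 4)*(x + 4)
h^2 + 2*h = h*(h + 2)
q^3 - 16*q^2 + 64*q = q*(q - 8)^2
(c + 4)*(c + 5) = c^2 + 9*c + 20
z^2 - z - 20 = (z - 5)*(z + 4)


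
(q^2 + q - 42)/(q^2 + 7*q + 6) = (q^2 + q - 42)/(q^2 + 7*q + 6)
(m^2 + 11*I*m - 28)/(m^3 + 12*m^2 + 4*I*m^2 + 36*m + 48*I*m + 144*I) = (m + 7*I)/(m^2 + 12*m + 36)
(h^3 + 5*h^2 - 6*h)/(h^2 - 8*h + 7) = h*(h + 6)/(h - 7)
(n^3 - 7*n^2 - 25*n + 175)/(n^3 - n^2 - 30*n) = (n^2 - 12*n + 35)/(n*(n - 6))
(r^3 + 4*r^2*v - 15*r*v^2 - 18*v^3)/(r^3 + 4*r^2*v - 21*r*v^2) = (r^2 + 7*r*v + 6*v^2)/(r*(r + 7*v))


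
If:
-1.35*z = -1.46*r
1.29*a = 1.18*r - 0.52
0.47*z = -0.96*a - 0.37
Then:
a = -0.39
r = 0.01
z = 0.01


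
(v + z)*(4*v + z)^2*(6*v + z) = 96*v^4 + 160*v^3*z + 78*v^2*z^2 + 15*v*z^3 + z^4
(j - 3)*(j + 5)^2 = j^3 + 7*j^2 - 5*j - 75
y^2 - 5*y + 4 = (y - 4)*(y - 1)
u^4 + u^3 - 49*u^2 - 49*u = u*(u - 7)*(u + 1)*(u + 7)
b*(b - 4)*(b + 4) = b^3 - 16*b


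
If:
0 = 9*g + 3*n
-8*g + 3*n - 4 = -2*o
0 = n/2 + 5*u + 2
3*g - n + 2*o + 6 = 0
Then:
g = -10/23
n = 30/23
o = -39/23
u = -61/115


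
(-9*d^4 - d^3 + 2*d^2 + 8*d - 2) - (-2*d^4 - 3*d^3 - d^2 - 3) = -7*d^4 + 2*d^3 + 3*d^2 + 8*d + 1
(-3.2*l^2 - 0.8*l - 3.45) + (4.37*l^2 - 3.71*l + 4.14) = 1.17*l^2 - 4.51*l + 0.69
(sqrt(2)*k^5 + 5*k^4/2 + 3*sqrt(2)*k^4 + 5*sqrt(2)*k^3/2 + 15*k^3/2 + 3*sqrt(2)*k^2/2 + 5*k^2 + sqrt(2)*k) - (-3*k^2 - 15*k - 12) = sqrt(2)*k^5 + 5*k^4/2 + 3*sqrt(2)*k^4 + 5*sqrt(2)*k^3/2 + 15*k^3/2 + 3*sqrt(2)*k^2/2 + 8*k^2 + sqrt(2)*k + 15*k + 12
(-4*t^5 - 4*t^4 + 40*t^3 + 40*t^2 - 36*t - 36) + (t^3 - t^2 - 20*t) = -4*t^5 - 4*t^4 + 41*t^3 + 39*t^2 - 56*t - 36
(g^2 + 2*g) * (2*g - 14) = 2*g^3 - 10*g^2 - 28*g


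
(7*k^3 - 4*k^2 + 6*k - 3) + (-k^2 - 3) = 7*k^3 - 5*k^2 + 6*k - 6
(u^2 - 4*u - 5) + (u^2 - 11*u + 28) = 2*u^2 - 15*u + 23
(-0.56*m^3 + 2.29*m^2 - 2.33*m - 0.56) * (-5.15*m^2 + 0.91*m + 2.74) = 2.884*m^5 - 12.3031*m^4 + 12.549*m^3 + 7.0383*m^2 - 6.8938*m - 1.5344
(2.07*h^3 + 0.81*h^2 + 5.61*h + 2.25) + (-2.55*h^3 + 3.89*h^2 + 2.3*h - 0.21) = -0.48*h^3 + 4.7*h^2 + 7.91*h + 2.04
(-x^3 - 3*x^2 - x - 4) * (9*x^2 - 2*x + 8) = -9*x^5 - 25*x^4 - 11*x^3 - 58*x^2 - 32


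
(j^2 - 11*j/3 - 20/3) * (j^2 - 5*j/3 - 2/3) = j^4 - 16*j^3/3 - 11*j^2/9 + 122*j/9 + 40/9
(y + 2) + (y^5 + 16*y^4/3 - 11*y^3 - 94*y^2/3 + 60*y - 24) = y^5 + 16*y^4/3 - 11*y^3 - 94*y^2/3 + 61*y - 22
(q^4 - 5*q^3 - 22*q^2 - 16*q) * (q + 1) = q^5 - 4*q^4 - 27*q^3 - 38*q^2 - 16*q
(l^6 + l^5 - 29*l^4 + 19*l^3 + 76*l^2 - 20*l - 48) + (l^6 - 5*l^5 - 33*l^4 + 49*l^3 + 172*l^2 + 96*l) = 2*l^6 - 4*l^5 - 62*l^4 + 68*l^3 + 248*l^2 + 76*l - 48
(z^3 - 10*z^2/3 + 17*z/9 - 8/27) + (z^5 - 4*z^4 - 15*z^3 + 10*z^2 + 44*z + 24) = z^5 - 4*z^4 - 14*z^3 + 20*z^2/3 + 413*z/9 + 640/27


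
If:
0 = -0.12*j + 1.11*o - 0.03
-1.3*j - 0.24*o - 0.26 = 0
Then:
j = -0.20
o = 0.01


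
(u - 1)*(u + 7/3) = u^2 + 4*u/3 - 7/3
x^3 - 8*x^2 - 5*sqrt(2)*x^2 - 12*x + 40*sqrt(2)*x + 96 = (x - 8)*(x - 6*sqrt(2))*(x + sqrt(2))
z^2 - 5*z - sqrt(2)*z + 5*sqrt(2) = (z - 5)*(z - sqrt(2))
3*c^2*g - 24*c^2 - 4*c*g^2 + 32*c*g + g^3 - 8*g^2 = (-3*c + g)*(-c + g)*(g - 8)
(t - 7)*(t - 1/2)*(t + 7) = t^3 - t^2/2 - 49*t + 49/2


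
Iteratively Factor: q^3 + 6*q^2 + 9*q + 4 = (q + 4)*(q^2 + 2*q + 1) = (q + 1)*(q + 4)*(q + 1)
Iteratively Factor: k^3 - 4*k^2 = (k)*(k^2 - 4*k) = k*(k - 4)*(k)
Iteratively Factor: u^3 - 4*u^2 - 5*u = (u + 1)*(u^2 - 5*u) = (u - 5)*(u + 1)*(u)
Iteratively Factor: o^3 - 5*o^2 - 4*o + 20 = (o - 5)*(o^2 - 4) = (o - 5)*(o + 2)*(o - 2)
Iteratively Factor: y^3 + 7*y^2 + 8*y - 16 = (y + 4)*(y^2 + 3*y - 4) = (y + 4)^2*(y - 1)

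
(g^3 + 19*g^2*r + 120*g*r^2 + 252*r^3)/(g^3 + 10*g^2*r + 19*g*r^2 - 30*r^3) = (-g^2 - 13*g*r - 42*r^2)/(-g^2 - 4*g*r + 5*r^2)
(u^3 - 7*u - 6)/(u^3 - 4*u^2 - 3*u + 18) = (u + 1)/(u - 3)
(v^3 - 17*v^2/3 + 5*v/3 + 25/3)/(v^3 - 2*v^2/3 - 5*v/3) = (v - 5)/v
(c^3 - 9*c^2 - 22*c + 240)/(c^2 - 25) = (c^2 - 14*c + 48)/(c - 5)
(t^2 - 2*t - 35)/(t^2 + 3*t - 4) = (t^2 - 2*t - 35)/(t^2 + 3*t - 4)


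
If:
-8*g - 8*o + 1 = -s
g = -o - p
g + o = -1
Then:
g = -o - 1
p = 1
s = -9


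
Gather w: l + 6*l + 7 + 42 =7*l + 49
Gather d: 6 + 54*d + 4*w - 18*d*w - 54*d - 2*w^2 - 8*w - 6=-18*d*w - 2*w^2 - 4*w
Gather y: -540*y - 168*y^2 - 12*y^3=-12*y^3 - 168*y^2 - 540*y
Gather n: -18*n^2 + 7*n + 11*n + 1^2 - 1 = -18*n^2 + 18*n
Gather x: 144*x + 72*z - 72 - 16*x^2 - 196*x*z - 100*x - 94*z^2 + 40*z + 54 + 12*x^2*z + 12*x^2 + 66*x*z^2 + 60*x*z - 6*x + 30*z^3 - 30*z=x^2*(12*z - 4) + x*(66*z^2 - 136*z + 38) + 30*z^3 - 94*z^2 + 82*z - 18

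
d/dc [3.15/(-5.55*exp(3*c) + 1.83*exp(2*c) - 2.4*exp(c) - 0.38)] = (52.4475*exp(2*c) - 11.529*exp(c) + 7.56)*exp(c)/(5.55*exp(3*c) - 1.83*exp(2*c) + 2.4*exp(c) + 0.38)^2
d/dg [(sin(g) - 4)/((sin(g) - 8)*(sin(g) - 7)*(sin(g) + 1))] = 2*(-sin(g)^3 + 13*sin(g)^2 - 56*sin(g) + 110)*cos(g)/((sin(g) - 8)^2*(sin(g) - 7)^2*(sin(g) + 1)^2)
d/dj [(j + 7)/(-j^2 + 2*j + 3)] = (-j^2 + 2*j + 2*(j - 1)*(j + 7) + 3)/(-j^2 + 2*j + 3)^2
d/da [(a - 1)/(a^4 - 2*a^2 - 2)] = (a^4 - 2*a^2 - 4*a*(a - 1)*(a^2 - 1) - 2)/(-a^4 + 2*a^2 + 2)^2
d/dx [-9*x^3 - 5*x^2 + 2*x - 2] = -27*x^2 - 10*x + 2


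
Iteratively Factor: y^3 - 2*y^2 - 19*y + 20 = (y - 1)*(y^2 - y - 20) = (y - 1)*(y + 4)*(y - 5)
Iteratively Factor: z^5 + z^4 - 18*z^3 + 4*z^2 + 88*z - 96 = (z + 3)*(z^4 - 2*z^3 - 12*z^2 + 40*z - 32) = (z - 2)*(z + 3)*(z^3 - 12*z + 16) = (z - 2)*(z + 3)*(z + 4)*(z^2 - 4*z + 4) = (z - 2)^2*(z + 3)*(z + 4)*(z - 2)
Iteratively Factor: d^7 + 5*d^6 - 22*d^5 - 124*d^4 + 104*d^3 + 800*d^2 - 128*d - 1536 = (d - 2)*(d^6 + 7*d^5 - 8*d^4 - 140*d^3 - 176*d^2 + 448*d + 768) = (d - 2)*(d + 4)*(d^5 + 3*d^4 - 20*d^3 - 60*d^2 + 64*d + 192) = (d - 2)*(d + 2)*(d + 4)*(d^4 + d^3 - 22*d^2 - 16*d + 96) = (d - 2)*(d + 2)*(d + 3)*(d + 4)*(d^3 - 2*d^2 - 16*d + 32) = (d - 2)^2*(d + 2)*(d + 3)*(d + 4)*(d^2 - 16) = (d - 2)^2*(d + 2)*(d + 3)*(d + 4)^2*(d - 4)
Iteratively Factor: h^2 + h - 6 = (h - 2)*(h + 3)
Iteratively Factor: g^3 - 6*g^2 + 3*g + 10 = (g - 2)*(g^2 - 4*g - 5) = (g - 2)*(g + 1)*(g - 5)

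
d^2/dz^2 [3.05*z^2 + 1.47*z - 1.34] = 6.10000000000000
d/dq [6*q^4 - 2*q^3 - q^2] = 2*q*(12*q^2 - 3*q - 1)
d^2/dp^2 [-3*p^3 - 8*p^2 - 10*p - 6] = -18*p - 16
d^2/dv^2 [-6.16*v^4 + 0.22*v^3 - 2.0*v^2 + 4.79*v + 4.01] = -73.92*v^2 + 1.32*v - 4.0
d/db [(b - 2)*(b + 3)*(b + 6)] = b*(3*b + 14)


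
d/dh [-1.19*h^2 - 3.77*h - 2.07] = -2.38*h - 3.77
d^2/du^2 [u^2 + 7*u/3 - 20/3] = 2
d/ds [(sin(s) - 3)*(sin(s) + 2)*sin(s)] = (3*sin(s)^2 - 2*sin(s) - 6)*cos(s)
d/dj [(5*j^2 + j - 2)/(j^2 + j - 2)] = 4*j*(j - 4)/(j^4 + 2*j^3 - 3*j^2 - 4*j + 4)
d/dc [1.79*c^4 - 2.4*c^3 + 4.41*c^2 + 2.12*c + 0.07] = 7.16*c^3 - 7.2*c^2 + 8.82*c + 2.12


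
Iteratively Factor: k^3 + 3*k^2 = (k)*(k^2 + 3*k) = k*(k + 3)*(k)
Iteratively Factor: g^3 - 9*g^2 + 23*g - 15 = (g - 5)*(g^2 - 4*g + 3) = (g - 5)*(g - 1)*(g - 3)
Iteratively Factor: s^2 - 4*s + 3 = (s - 3)*(s - 1)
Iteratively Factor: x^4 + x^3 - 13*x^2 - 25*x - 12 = (x + 1)*(x^3 - 13*x - 12) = (x - 4)*(x + 1)*(x^2 + 4*x + 3) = (x - 4)*(x + 1)*(x + 3)*(x + 1)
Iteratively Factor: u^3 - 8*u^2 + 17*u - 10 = (u - 2)*(u^2 - 6*u + 5) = (u - 5)*(u - 2)*(u - 1)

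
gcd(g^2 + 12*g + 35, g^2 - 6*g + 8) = 1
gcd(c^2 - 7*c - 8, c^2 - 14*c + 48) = c - 8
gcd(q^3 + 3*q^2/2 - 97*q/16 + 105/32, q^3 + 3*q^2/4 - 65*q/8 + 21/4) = q^2 + 11*q/4 - 21/8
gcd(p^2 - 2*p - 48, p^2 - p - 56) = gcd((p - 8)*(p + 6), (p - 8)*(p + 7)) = p - 8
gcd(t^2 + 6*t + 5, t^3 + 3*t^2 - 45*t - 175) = t + 5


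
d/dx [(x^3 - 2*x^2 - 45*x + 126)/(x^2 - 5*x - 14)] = (x^4 - 10*x^3 + 13*x^2 - 196*x + 1260)/(x^4 - 10*x^3 - 3*x^2 + 140*x + 196)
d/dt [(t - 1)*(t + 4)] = 2*t + 3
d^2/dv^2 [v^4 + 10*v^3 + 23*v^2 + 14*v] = 12*v^2 + 60*v + 46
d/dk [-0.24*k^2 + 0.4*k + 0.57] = 0.4 - 0.48*k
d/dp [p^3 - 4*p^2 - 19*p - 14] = 3*p^2 - 8*p - 19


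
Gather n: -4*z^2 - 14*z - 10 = -4*z^2 - 14*z - 10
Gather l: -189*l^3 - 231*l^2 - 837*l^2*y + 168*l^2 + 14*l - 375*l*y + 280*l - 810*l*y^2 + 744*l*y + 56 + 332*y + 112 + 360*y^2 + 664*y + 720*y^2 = -189*l^3 + l^2*(-837*y - 63) + l*(-810*y^2 + 369*y + 294) + 1080*y^2 + 996*y + 168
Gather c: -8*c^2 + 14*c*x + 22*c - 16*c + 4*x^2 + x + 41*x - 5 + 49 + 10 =-8*c^2 + c*(14*x + 6) + 4*x^2 + 42*x + 54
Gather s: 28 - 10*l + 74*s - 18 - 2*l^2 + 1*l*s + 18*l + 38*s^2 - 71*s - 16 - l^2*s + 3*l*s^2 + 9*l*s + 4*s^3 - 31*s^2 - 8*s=-2*l^2 + 8*l + 4*s^3 + s^2*(3*l + 7) + s*(-l^2 + 10*l - 5) - 6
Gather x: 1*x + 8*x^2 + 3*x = 8*x^2 + 4*x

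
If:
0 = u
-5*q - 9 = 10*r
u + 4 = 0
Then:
No Solution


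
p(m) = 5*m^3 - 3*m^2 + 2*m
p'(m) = 15*m^2 - 6*m + 2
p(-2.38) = -89.16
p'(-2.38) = 101.25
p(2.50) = 64.38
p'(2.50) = 80.75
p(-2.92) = -155.90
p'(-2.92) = 147.42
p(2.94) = 107.01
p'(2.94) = 114.01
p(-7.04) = -1907.33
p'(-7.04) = 787.66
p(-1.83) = -44.35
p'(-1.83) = 63.21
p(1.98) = 31.01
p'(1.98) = 48.93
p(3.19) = 138.16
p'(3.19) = 135.50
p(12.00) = 8232.00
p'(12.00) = 2090.00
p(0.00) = 0.00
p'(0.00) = 2.00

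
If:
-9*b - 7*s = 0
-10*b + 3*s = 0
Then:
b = 0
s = 0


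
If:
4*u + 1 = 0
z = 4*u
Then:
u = -1/4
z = -1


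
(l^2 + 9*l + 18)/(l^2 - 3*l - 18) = (l + 6)/(l - 6)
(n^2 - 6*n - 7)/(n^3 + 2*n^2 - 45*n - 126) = (n + 1)/(n^2 + 9*n + 18)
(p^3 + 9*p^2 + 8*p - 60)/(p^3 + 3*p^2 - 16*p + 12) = (p + 5)/(p - 1)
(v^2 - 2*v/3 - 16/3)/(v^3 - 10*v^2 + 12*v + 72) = (v - 8/3)/(v^2 - 12*v + 36)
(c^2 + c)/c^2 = (c + 1)/c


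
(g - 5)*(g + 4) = g^2 - g - 20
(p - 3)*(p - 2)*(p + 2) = p^3 - 3*p^2 - 4*p + 12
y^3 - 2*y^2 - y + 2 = (y - 2)*(y - 1)*(y + 1)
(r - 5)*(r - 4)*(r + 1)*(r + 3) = r^4 - 5*r^3 - 13*r^2 + 53*r + 60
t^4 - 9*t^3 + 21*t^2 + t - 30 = (t - 5)*(t - 3)*(t - 2)*(t + 1)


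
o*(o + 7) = o^2 + 7*o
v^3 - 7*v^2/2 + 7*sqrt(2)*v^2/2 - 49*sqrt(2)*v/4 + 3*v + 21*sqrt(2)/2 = (v - 2)*(v - 3/2)*(v + 7*sqrt(2)/2)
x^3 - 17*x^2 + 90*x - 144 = (x - 8)*(x - 6)*(x - 3)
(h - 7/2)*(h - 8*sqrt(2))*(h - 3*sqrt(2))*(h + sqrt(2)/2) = h^4 - 21*sqrt(2)*h^3/2 - 7*h^3/2 + 37*h^2 + 147*sqrt(2)*h^2/4 - 259*h/2 + 24*sqrt(2)*h - 84*sqrt(2)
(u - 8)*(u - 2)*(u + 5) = u^3 - 5*u^2 - 34*u + 80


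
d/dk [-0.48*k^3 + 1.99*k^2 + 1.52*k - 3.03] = -1.44*k^2 + 3.98*k + 1.52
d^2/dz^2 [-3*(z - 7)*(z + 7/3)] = -6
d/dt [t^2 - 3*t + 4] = 2*t - 3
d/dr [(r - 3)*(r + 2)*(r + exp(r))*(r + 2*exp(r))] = 3*r^3*exp(r) + 4*r^3 + 4*r^2*exp(2*r) + 6*r^2*exp(r) - 3*r^2 - 24*r*exp(r) - 12*r - 26*exp(2*r) - 18*exp(r)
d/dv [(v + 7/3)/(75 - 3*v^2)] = (3*v^2 + 14*v + 75)/(9*(v^4 - 50*v^2 + 625))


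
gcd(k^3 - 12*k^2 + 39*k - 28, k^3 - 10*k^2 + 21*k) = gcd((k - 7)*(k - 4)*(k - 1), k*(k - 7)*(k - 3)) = k - 7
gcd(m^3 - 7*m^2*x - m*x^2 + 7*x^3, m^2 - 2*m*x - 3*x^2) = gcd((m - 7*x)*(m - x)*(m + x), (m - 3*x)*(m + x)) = m + x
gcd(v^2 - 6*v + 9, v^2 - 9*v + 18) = v - 3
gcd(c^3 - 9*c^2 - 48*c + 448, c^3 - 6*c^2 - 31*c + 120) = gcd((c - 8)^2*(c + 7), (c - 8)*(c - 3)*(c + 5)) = c - 8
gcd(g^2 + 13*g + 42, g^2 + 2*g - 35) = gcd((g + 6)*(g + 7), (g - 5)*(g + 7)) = g + 7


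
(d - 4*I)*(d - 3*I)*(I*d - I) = I*d^3 + 7*d^2 - I*d^2 - 7*d - 12*I*d + 12*I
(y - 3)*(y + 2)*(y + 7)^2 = y^4 + 13*y^3 + 29*y^2 - 133*y - 294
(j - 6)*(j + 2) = j^2 - 4*j - 12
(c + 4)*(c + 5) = c^2 + 9*c + 20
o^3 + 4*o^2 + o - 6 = (o - 1)*(o + 2)*(o + 3)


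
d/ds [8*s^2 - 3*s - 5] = 16*s - 3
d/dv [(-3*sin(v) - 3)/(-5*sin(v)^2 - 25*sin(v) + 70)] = 3*(-2*sin(v) + cos(v)^2 - 20)*cos(v)/(5*(sin(v)^2 + 5*sin(v) - 14)^2)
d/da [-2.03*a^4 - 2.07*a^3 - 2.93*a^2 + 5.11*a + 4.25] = -8.12*a^3 - 6.21*a^2 - 5.86*a + 5.11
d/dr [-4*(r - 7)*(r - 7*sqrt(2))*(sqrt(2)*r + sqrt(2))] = -12*sqrt(2)*r^2 + 48*sqrt(2)*r + 112*r - 336 + 28*sqrt(2)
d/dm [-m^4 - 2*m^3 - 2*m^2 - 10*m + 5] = -4*m^3 - 6*m^2 - 4*m - 10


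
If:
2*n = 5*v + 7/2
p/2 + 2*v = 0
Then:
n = 5*v/2 + 7/4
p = -4*v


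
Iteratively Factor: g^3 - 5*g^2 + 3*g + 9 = (g - 3)*(g^2 - 2*g - 3) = (g - 3)*(g + 1)*(g - 3)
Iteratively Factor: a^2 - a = (a)*(a - 1)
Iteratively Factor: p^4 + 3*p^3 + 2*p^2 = (p)*(p^3 + 3*p^2 + 2*p) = p^2*(p^2 + 3*p + 2) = p^2*(p + 2)*(p + 1)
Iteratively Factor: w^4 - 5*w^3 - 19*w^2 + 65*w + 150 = (w - 5)*(w^3 - 19*w - 30) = (w - 5)^2*(w^2 + 5*w + 6) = (w - 5)^2*(w + 3)*(w + 2)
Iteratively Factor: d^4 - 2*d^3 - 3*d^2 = (d + 1)*(d^3 - 3*d^2) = (d - 3)*(d + 1)*(d^2) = d*(d - 3)*(d + 1)*(d)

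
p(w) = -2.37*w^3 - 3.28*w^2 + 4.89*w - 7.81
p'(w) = -7.11*w^2 - 6.56*w + 4.89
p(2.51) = -53.68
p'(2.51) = -56.37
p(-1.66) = -14.12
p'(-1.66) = -3.81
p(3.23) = -106.10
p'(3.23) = -90.48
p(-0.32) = -9.63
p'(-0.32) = 6.26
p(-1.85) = -13.08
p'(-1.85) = -7.31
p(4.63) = -290.71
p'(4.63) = -177.90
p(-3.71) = 49.93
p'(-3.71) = -68.64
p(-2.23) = -8.74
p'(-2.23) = -15.84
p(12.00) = -4516.81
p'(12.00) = -1097.67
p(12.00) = -4516.81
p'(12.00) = -1097.67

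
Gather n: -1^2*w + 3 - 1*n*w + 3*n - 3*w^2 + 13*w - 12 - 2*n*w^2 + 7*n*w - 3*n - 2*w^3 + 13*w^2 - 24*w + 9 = n*(-2*w^2 + 6*w) - 2*w^3 + 10*w^2 - 12*w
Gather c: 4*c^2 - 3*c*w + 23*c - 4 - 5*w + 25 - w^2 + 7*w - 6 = 4*c^2 + c*(23 - 3*w) - w^2 + 2*w + 15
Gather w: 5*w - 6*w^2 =-6*w^2 + 5*w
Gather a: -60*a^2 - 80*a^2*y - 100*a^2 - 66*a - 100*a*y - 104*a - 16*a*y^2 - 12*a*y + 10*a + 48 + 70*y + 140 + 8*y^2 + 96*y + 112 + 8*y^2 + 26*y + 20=a^2*(-80*y - 160) + a*(-16*y^2 - 112*y - 160) + 16*y^2 + 192*y + 320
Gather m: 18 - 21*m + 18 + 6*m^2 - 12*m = 6*m^2 - 33*m + 36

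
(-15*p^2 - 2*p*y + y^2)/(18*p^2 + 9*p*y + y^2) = (-5*p + y)/(6*p + y)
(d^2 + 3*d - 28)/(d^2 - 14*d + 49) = (d^2 + 3*d - 28)/(d^2 - 14*d + 49)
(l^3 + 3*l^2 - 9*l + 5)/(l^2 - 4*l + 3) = (l^2 + 4*l - 5)/(l - 3)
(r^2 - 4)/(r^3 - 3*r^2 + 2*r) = (r + 2)/(r*(r - 1))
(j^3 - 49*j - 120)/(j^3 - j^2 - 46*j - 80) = (j + 3)/(j + 2)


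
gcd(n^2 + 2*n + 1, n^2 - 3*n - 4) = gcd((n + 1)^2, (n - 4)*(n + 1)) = n + 1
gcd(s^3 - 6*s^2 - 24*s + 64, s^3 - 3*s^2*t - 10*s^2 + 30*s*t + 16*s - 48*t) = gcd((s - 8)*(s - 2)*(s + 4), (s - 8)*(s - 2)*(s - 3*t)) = s^2 - 10*s + 16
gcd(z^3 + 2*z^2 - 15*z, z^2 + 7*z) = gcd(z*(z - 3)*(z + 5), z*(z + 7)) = z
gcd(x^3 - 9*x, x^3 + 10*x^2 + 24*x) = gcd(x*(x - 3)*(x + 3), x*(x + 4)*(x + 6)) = x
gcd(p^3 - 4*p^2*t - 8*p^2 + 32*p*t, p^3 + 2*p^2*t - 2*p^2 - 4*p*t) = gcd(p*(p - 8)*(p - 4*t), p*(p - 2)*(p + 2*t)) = p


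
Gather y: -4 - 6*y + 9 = 5 - 6*y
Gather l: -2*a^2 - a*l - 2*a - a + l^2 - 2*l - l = -2*a^2 - 3*a + l^2 + l*(-a - 3)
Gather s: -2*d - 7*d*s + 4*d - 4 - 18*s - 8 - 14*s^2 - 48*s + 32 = 2*d - 14*s^2 + s*(-7*d - 66) + 20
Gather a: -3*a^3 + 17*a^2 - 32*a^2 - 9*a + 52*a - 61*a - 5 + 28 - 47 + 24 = -3*a^3 - 15*a^2 - 18*a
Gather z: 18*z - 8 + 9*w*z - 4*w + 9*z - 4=-4*w + z*(9*w + 27) - 12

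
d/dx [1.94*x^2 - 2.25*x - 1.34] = 3.88*x - 2.25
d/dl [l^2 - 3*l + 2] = 2*l - 3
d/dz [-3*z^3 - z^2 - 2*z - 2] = -9*z^2 - 2*z - 2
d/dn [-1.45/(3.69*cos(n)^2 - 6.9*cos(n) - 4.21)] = (10.005 - 10.701*cos(n))*sin(n)/(-3.69*cos(n)^2 + 6.9*cos(n) + 4.21)^2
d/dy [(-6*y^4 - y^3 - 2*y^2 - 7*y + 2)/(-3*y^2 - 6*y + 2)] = (36*y^5 + 111*y^4 - 36*y^3 - 15*y^2 + 4*y - 2)/(9*y^4 + 36*y^3 + 24*y^2 - 24*y + 4)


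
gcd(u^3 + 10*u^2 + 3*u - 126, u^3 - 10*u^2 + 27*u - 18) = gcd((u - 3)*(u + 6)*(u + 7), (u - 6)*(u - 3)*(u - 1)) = u - 3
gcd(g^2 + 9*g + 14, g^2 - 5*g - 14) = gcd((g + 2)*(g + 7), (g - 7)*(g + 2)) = g + 2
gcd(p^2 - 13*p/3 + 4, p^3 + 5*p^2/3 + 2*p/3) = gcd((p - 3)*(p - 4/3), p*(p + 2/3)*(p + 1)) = 1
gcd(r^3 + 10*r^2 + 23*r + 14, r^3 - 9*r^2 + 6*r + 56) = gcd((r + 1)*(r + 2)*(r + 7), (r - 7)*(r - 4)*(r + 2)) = r + 2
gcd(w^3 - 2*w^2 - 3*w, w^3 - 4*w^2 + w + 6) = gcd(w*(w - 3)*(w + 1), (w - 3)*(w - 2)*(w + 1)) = w^2 - 2*w - 3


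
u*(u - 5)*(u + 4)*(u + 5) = u^4 + 4*u^3 - 25*u^2 - 100*u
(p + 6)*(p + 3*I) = p^2 + 6*p + 3*I*p + 18*I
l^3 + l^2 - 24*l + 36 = (l - 3)*(l - 2)*(l + 6)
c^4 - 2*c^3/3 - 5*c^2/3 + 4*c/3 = c*(c - 1)^2*(c + 4/3)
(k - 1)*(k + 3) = k^2 + 2*k - 3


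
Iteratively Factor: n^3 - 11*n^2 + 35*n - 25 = (n - 5)*(n^2 - 6*n + 5) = (n - 5)^2*(n - 1)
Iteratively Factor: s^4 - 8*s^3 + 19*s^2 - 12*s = (s - 3)*(s^3 - 5*s^2 + 4*s) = (s - 3)*(s - 1)*(s^2 - 4*s) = s*(s - 3)*(s - 1)*(s - 4)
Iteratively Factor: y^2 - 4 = (y - 2)*(y + 2)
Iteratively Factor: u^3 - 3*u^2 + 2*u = (u)*(u^2 - 3*u + 2) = u*(u - 1)*(u - 2)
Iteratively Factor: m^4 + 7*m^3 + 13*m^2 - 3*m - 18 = (m + 2)*(m^3 + 5*m^2 + 3*m - 9) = (m + 2)*(m + 3)*(m^2 + 2*m - 3) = (m - 1)*(m + 2)*(m + 3)*(m + 3)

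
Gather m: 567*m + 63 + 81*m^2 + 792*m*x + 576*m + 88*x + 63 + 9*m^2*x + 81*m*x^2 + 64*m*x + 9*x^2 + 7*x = m^2*(9*x + 81) + m*(81*x^2 + 856*x + 1143) + 9*x^2 + 95*x + 126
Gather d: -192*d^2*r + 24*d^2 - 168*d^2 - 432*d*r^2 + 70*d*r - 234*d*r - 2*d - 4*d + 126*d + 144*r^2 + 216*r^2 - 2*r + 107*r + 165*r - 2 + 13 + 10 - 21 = d^2*(-192*r - 144) + d*(-432*r^2 - 164*r + 120) + 360*r^2 + 270*r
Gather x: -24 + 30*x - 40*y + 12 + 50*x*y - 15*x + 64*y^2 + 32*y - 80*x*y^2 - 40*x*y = x*(-80*y^2 + 10*y + 15) + 64*y^2 - 8*y - 12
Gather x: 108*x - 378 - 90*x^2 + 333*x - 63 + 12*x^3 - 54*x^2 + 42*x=12*x^3 - 144*x^2 + 483*x - 441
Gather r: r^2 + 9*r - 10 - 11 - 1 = r^2 + 9*r - 22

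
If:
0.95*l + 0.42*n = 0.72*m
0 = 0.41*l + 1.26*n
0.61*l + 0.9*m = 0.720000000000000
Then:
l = 0.44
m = 0.50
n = -0.14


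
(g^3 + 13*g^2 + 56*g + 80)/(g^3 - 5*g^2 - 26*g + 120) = (g^2 + 8*g + 16)/(g^2 - 10*g + 24)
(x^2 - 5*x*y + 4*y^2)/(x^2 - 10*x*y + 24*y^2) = (x - y)/(x - 6*y)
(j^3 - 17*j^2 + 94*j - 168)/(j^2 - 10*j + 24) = j - 7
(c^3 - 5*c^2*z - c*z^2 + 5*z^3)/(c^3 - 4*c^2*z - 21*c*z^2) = (-c^3 + 5*c^2*z + c*z^2 - 5*z^3)/(c*(-c^2 + 4*c*z + 21*z^2))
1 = 1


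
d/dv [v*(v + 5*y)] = 2*v + 5*y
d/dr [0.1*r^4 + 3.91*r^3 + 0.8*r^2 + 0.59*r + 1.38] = 0.4*r^3 + 11.73*r^2 + 1.6*r + 0.59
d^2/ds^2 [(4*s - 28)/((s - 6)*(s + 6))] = 8*(s^3 - 21*s^2 + 108*s - 252)/(s^6 - 108*s^4 + 3888*s^2 - 46656)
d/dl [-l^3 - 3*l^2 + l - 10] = -3*l^2 - 6*l + 1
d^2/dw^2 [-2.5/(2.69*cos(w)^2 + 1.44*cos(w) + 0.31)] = (72.361*(1 - cos(w)^2)^2 + 29.052*cos(w)^3 + 33.0255*cos(w)^2 - 59.22*cos(w) - 78.5595)/(2.69*cos(w)^2 + 1.44*cos(w) + 0.31)^3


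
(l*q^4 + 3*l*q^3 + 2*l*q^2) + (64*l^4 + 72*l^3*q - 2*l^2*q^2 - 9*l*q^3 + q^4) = 64*l^4 + 72*l^3*q - 2*l^2*q^2 + l*q^4 - 6*l*q^3 + 2*l*q^2 + q^4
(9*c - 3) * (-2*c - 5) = -18*c^2 - 39*c + 15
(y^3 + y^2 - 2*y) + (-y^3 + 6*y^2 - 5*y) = 7*y^2 - 7*y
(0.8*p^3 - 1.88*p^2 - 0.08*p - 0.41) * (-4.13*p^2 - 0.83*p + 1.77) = -3.304*p^5 + 7.1004*p^4 + 3.3068*p^3 - 1.5679*p^2 + 0.1987*p - 0.7257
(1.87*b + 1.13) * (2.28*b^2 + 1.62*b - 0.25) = 4.2636*b^3 + 5.6058*b^2 + 1.3631*b - 0.2825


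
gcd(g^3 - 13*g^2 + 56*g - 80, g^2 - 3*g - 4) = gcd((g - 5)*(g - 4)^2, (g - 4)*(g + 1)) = g - 4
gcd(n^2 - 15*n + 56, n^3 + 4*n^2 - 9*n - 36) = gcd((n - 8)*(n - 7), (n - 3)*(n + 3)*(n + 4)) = 1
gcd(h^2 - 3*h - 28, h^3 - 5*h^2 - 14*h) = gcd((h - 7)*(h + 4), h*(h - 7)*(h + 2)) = h - 7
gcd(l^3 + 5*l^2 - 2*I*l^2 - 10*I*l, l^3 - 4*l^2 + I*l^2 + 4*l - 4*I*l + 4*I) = 1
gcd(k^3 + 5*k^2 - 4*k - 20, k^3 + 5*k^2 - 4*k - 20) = k^3 + 5*k^2 - 4*k - 20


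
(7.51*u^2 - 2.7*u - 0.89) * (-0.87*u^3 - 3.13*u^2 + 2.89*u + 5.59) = -6.5337*u^5 - 21.1573*u^4 + 30.9292*u^3 + 36.9636*u^2 - 17.6651*u - 4.9751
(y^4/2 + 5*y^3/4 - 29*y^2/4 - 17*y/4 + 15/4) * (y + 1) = y^5/2 + 7*y^4/4 - 6*y^3 - 23*y^2/2 - y/2 + 15/4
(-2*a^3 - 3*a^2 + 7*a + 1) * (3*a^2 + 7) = -6*a^5 - 9*a^4 + 7*a^3 - 18*a^2 + 49*a + 7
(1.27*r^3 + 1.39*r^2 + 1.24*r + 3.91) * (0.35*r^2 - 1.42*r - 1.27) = 0.4445*r^5 - 1.3169*r^4 - 3.1527*r^3 - 2.1576*r^2 - 7.127*r - 4.9657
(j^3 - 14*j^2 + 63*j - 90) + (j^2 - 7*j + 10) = j^3 - 13*j^2 + 56*j - 80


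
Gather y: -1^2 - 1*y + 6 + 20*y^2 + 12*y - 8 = 20*y^2 + 11*y - 3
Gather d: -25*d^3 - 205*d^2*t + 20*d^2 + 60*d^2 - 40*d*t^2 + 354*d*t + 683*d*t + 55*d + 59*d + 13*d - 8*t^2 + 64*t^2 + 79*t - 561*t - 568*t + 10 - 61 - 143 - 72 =-25*d^3 + d^2*(80 - 205*t) + d*(-40*t^2 + 1037*t + 127) + 56*t^2 - 1050*t - 266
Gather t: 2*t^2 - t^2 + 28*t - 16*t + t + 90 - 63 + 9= t^2 + 13*t + 36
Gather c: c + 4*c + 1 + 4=5*c + 5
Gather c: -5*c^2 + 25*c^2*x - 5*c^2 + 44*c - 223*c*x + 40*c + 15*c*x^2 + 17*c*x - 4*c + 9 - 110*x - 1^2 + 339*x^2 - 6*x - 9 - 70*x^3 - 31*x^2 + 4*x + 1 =c^2*(25*x - 10) + c*(15*x^2 - 206*x + 80) - 70*x^3 + 308*x^2 - 112*x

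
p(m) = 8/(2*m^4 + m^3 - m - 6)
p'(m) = 8*(-8*m^3 - 3*m^2 + 1)/(2*m^4 + m^3 - m - 6)^2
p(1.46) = 1.69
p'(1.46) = -10.79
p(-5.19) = 0.01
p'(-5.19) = 0.00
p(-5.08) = 0.01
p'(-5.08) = 0.01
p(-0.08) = -1.35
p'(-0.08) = 0.22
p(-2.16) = 0.27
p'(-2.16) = 0.62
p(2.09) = 0.20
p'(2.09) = -0.44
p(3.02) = 0.04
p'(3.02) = -0.06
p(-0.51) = -1.46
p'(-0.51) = 0.34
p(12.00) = 0.00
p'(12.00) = 0.00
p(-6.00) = 0.00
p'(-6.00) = 0.00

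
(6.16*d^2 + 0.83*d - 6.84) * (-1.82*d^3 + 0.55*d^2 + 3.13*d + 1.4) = -11.2112*d^5 + 1.8774*d^4 + 32.1861*d^3 + 7.4599*d^2 - 20.2472*d - 9.576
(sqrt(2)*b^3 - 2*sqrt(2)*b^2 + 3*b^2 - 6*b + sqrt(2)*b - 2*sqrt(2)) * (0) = 0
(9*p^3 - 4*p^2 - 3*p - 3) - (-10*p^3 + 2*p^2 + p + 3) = 19*p^3 - 6*p^2 - 4*p - 6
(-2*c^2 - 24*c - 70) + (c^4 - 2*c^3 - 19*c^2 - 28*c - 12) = c^4 - 2*c^3 - 21*c^2 - 52*c - 82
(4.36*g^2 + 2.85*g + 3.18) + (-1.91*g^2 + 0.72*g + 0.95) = 2.45*g^2 + 3.57*g + 4.13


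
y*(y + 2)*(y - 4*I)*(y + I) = y^4 + 2*y^3 - 3*I*y^3 + 4*y^2 - 6*I*y^2 + 8*y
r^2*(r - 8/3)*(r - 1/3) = r^4 - 3*r^3 + 8*r^2/9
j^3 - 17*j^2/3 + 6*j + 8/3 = (j - 4)*(j - 2)*(j + 1/3)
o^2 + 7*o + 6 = (o + 1)*(o + 6)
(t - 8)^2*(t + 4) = t^3 - 12*t^2 + 256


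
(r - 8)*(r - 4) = r^2 - 12*r + 32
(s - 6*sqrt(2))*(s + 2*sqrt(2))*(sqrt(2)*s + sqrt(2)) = sqrt(2)*s^3 - 8*s^2 + sqrt(2)*s^2 - 24*sqrt(2)*s - 8*s - 24*sqrt(2)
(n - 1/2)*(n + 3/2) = n^2 + n - 3/4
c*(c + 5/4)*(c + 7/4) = c^3 + 3*c^2 + 35*c/16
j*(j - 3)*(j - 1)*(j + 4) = j^4 - 13*j^2 + 12*j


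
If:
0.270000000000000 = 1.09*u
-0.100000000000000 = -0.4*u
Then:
No Solution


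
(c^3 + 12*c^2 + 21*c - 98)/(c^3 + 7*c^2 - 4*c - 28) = (c + 7)/(c + 2)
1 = 1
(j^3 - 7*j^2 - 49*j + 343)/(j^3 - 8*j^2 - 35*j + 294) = (j + 7)/(j + 6)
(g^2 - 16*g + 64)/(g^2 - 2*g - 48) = (g - 8)/(g + 6)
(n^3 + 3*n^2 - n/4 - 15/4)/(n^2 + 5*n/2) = n + 1/2 - 3/(2*n)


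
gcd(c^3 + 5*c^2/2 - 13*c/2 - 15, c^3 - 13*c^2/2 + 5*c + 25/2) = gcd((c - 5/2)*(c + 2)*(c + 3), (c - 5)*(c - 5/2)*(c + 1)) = c - 5/2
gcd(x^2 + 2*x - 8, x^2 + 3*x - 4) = x + 4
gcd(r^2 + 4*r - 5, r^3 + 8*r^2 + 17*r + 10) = r + 5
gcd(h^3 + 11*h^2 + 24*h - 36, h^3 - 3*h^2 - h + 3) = h - 1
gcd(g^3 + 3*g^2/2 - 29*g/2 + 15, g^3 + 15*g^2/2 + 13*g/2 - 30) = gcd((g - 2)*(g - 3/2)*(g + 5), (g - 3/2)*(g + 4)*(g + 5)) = g^2 + 7*g/2 - 15/2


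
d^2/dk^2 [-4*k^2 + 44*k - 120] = -8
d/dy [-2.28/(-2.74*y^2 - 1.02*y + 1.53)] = (-12.4944*y - 2.3256)/(2.74*y^2 + 1.02*y - 1.53)^2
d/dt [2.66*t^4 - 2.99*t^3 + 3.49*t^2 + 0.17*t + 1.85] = 10.64*t^3 - 8.97*t^2 + 6.98*t + 0.17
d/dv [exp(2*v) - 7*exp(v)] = (2*exp(v) - 7)*exp(v)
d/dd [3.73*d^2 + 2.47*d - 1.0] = 7.46*d + 2.47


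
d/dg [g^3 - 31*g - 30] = 3*g^2 - 31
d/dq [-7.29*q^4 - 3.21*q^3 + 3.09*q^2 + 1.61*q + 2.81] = -29.16*q^3 - 9.63*q^2 + 6.18*q + 1.61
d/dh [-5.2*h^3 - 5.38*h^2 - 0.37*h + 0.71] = -15.6*h^2 - 10.76*h - 0.37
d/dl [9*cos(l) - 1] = -9*sin(l)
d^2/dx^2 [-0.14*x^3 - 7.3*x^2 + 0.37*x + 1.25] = -0.84*x - 14.6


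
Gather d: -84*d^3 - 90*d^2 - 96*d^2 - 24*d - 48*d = -84*d^3 - 186*d^2 - 72*d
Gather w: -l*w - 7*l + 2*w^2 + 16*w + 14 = -7*l + 2*w^2 + w*(16 - l) + 14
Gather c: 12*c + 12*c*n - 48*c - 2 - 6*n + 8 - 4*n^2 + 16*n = c*(12*n - 36) - 4*n^2 + 10*n + 6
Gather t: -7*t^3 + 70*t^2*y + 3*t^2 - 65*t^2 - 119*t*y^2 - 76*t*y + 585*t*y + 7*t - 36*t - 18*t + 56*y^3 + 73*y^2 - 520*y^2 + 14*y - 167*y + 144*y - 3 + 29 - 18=-7*t^3 + t^2*(70*y - 62) + t*(-119*y^2 + 509*y - 47) + 56*y^3 - 447*y^2 - 9*y + 8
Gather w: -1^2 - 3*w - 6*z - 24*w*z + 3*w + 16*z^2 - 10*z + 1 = -24*w*z + 16*z^2 - 16*z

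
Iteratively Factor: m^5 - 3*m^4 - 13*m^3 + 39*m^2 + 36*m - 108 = (m + 3)*(m^4 - 6*m^3 + 5*m^2 + 24*m - 36) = (m + 2)*(m + 3)*(m^3 - 8*m^2 + 21*m - 18) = (m - 2)*(m + 2)*(m + 3)*(m^2 - 6*m + 9) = (m - 3)*(m - 2)*(m + 2)*(m + 3)*(m - 3)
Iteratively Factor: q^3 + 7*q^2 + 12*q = (q)*(q^2 + 7*q + 12) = q*(q + 3)*(q + 4)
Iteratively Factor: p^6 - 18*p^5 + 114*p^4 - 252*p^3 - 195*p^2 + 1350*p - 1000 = (p - 5)*(p^5 - 13*p^4 + 49*p^3 - 7*p^2 - 230*p + 200) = (p - 5)*(p + 2)*(p^4 - 15*p^3 + 79*p^2 - 165*p + 100) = (p - 5)*(p - 1)*(p + 2)*(p^3 - 14*p^2 + 65*p - 100) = (p - 5)^2*(p - 1)*(p + 2)*(p^2 - 9*p + 20) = (p - 5)^2*(p - 4)*(p - 1)*(p + 2)*(p - 5)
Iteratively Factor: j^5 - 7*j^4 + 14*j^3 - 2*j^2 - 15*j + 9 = (j - 3)*(j^4 - 4*j^3 + 2*j^2 + 4*j - 3) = (j - 3)^2*(j^3 - j^2 - j + 1) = (j - 3)^2*(j + 1)*(j^2 - 2*j + 1) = (j - 3)^2*(j - 1)*(j + 1)*(j - 1)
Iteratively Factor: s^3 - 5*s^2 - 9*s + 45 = (s + 3)*(s^2 - 8*s + 15) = (s - 5)*(s + 3)*(s - 3)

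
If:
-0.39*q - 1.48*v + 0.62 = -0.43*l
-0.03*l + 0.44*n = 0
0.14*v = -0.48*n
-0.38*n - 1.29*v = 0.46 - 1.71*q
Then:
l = -0.61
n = -0.04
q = 0.37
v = 0.14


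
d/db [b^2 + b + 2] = 2*b + 1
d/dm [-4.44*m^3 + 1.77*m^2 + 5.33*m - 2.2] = -13.32*m^2 + 3.54*m + 5.33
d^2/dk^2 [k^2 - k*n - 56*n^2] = 2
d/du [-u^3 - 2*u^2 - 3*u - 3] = -3*u^2 - 4*u - 3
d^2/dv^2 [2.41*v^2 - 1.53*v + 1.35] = 4.82000000000000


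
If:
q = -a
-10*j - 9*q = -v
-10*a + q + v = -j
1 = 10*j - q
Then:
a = 11/211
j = 20/211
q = -11/211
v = 101/211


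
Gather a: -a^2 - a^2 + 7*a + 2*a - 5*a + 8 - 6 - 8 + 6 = -2*a^2 + 4*a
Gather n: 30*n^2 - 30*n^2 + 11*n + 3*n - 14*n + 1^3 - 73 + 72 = 0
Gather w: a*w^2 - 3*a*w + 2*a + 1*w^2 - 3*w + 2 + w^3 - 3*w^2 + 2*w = 2*a + w^3 + w^2*(a - 2) + w*(-3*a - 1) + 2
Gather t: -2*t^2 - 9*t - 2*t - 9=-2*t^2 - 11*t - 9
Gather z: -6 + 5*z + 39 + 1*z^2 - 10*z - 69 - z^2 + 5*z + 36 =0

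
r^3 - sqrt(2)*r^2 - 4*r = r*(r - 2*sqrt(2))*(r + sqrt(2))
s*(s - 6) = s^2 - 6*s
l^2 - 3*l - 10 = (l - 5)*(l + 2)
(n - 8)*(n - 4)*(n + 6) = n^3 - 6*n^2 - 40*n + 192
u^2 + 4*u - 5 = (u - 1)*(u + 5)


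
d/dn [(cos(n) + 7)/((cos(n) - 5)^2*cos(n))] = (21*cos(n) + cos(2*n) - 34)*sin(n)/((cos(n) - 5)^3*cos(n)^2)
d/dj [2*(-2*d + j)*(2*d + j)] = 4*j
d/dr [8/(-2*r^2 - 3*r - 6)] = 8*(4*r + 3)/(2*r^2 + 3*r + 6)^2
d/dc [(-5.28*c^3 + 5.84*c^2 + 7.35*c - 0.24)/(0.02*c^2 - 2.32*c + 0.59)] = (-0.1056*c^4 + 24.4992*c^3 - 23.0414*c^2 + 6.9008*c + 3.7797)/(0.0004*c^4 - 0.0928*c^3 + 5.406*c^2 - 2.7376*c + 0.3481)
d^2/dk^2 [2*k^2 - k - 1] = 4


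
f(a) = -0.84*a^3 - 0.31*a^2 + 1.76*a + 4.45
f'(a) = -2.52*a^2 - 0.62*a + 1.76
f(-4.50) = 66.80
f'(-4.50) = -46.48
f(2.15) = -1.55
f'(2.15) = -11.22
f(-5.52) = 126.57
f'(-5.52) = -71.60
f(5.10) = -106.06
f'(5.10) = -66.95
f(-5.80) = 147.71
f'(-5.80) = -79.42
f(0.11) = 4.64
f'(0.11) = 1.66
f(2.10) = -1.00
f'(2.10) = -10.66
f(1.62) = 2.92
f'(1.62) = -5.86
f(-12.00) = 1390.21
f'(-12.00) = -353.68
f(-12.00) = 1390.21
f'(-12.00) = -353.68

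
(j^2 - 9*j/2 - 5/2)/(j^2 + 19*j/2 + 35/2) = (2*j^2 - 9*j - 5)/(2*j^2 + 19*j + 35)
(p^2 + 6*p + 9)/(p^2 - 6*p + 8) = (p^2 + 6*p + 9)/(p^2 - 6*p + 8)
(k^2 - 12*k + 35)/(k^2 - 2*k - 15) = (k - 7)/(k + 3)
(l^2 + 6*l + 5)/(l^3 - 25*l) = (l + 1)/(l*(l - 5))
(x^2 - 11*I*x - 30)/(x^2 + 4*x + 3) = (x^2 - 11*I*x - 30)/(x^2 + 4*x + 3)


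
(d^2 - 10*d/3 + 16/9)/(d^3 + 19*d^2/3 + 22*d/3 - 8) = (d - 8/3)/(d^2 + 7*d + 12)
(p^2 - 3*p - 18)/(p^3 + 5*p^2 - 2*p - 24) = (p - 6)/(p^2 + 2*p - 8)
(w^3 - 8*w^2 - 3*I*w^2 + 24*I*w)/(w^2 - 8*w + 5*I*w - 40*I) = w*(w - 3*I)/(w + 5*I)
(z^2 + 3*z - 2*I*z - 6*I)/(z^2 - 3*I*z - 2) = (z + 3)/(z - I)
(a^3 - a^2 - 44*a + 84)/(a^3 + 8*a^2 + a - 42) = (a - 6)/(a + 3)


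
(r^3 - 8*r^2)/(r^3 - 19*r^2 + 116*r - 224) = r^2/(r^2 - 11*r + 28)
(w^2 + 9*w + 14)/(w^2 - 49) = (w + 2)/(w - 7)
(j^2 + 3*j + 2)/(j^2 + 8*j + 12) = (j + 1)/(j + 6)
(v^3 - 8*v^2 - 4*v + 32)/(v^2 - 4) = v - 8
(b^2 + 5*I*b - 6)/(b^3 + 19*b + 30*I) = 1/(b - 5*I)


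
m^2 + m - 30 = (m - 5)*(m + 6)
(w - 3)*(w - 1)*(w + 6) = w^3 + 2*w^2 - 21*w + 18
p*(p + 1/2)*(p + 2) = p^3 + 5*p^2/2 + p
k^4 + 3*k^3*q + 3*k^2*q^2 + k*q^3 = k*(k + q)^3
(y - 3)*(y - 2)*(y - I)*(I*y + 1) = I*y^4 + 2*y^3 - 5*I*y^3 - 10*y^2 + 5*I*y^2 + 12*y + 5*I*y - 6*I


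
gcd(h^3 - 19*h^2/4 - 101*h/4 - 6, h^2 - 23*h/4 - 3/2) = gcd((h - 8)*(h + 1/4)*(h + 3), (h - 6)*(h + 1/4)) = h + 1/4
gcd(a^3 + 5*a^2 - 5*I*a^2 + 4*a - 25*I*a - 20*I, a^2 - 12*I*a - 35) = a - 5*I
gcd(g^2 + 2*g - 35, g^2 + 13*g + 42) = g + 7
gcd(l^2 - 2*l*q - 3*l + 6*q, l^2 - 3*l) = l - 3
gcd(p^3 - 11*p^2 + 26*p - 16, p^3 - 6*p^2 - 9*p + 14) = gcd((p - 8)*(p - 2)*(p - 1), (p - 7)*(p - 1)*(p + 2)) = p - 1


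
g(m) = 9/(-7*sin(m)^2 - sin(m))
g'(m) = 9*(14*sin(m)*cos(m) + cos(m))/(-7*sin(m)^2 - sin(m))^2 = 9*(14/tan(m) + cos(m)/sin(m)^2)/(7*sin(m) + 1)^2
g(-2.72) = -11.80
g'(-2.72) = 66.71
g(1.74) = -1.16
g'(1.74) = -0.37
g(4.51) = -1.57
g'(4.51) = 0.70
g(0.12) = -40.90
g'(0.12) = 493.89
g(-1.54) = -1.50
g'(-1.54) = -0.10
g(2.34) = -2.08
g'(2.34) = -3.69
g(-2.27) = -2.70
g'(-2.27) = 5.06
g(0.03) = -247.98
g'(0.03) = 9697.41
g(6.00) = -33.70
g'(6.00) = -352.71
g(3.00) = -32.08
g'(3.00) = -336.92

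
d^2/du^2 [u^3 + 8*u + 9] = 6*u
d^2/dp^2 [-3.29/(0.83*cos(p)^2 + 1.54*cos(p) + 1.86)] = (9.065924*(1 - cos(p)^2)^2 + 12.615834*cos(p)^3 - 7.980882*cos(p)^2 - 34.655544*cos(p) - 14.512848)/(0.83*cos(p)^2 + 1.54*cos(p) + 1.86)^3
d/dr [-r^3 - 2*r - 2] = -3*r^2 - 2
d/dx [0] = 0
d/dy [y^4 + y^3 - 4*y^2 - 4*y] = 4*y^3 + 3*y^2 - 8*y - 4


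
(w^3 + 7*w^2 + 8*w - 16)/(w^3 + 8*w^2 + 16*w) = (w - 1)/w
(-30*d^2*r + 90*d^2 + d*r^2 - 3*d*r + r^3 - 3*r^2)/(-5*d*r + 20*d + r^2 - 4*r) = (6*d*r - 18*d + r^2 - 3*r)/(r - 4)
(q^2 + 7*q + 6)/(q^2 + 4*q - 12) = (q + 1)/(q - 2)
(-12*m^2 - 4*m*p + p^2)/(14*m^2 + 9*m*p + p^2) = (-6*m + p)/(7*m + p)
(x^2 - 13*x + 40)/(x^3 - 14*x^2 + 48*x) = (x - 5)/(x*(x - 6))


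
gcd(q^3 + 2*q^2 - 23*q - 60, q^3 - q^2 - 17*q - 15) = q^2 - 2*q - 15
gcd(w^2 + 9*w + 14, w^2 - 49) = w + 7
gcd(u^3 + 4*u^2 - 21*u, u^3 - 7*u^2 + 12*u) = u^2 - 3*u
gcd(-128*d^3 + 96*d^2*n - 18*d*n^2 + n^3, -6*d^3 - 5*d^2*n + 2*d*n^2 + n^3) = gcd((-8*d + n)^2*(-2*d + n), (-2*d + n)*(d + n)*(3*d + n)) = 2*d - n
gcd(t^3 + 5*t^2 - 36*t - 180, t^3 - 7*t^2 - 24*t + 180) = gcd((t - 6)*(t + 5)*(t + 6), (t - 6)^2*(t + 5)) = t^2 - t - 30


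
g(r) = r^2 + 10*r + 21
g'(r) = 2*r + 10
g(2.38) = 50.46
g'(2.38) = 14.76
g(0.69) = 28.38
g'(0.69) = 11.38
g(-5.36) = -3.87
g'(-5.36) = -0.72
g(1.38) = 36.70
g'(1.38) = 12.76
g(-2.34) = 3.08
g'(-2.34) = 5.32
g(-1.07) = 11.44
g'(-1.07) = 7.86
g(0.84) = 30.11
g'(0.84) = 11.68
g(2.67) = 54.83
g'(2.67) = 15.34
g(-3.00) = 0.00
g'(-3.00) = 4.00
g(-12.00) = 45.00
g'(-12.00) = -14.00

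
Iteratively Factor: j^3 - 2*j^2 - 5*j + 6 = (j - 1)*(j^2 - j - 6) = (j - 1)*(j + 2)*(j - 3)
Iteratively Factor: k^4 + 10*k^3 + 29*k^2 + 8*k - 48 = (k + 3)*(k^3 + 7*k^2 + 8*k - 16) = (k + 3)*(k + 4)*(k^2 + 3*k - 4) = (k + 3)*(k + 4)^2*(k - 1)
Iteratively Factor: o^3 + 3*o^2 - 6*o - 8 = (o + 4)*(o^2 - o - 2) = (o - 2)*(o + 4)*(o + 1)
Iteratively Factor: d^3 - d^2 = (d)*(d^2 - d) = d*(d - 1)*(d)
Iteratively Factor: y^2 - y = (y - 1)*(y)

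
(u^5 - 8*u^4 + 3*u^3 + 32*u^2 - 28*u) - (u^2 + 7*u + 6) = u^5 - 8*u^4 + 3*u^3 + 31*u^2 - 35*u - 6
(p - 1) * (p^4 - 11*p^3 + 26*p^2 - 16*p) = p^5 - 12*p^4 + 37*p^3 - 42*p^2 + 16*p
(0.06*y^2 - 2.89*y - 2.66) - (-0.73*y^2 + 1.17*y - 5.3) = 0.79*y^2 - 4.06*y + 2.64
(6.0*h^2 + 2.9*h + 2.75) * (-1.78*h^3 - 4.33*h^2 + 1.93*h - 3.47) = -10.68*h^5 - 31.142*h^4 - 5.872*h^3 - 27.1305*h^2 - 4.7555*h - 9.5425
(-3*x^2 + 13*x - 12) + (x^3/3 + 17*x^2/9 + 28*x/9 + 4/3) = x^3/3 - 10*x^2/9 + 145*x/9 - 32/3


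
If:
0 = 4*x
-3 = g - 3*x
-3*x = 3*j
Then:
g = -3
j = 0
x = 0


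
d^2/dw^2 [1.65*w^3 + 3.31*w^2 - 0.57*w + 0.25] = 9.9*w + 6.62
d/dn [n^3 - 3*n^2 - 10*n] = 3*n^2 - 6*n - 10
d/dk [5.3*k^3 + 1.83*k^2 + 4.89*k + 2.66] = 15.9*k^2 + 3.66*k + 4.89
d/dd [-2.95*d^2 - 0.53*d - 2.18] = -5.9*d - 0.53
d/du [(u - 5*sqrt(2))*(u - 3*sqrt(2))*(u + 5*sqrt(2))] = 3*u^2 - 6*sqrt(2)*u - 50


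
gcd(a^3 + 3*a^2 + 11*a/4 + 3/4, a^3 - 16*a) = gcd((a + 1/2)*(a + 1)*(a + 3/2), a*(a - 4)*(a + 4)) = 1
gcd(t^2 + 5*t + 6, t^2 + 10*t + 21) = t + 3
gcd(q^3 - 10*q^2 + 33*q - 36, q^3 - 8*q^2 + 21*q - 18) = q^2 - 6*q + 9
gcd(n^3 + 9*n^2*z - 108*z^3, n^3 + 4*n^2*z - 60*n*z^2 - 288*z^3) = n^2 + 12*n*z + 36*z^2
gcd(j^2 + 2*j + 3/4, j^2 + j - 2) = 1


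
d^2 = d^2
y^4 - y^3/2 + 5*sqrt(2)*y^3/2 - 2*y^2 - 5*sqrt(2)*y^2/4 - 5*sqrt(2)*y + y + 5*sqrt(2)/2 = (y - 1/2)*(y - sqrt(2))*(y + sqrt(2))*(y + 5*sqrt(2)/2)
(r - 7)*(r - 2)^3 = r^4 - 13*r^3 + 54*r^2 - 92*r + 56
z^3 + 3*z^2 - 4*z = z*(z - 1)*(z + 4)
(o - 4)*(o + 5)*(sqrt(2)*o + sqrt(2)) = sqrt(2)*o^3 + 2*sqrt(2)*o^2 - 19*sqrt(2)*o - 20*sqrt(2)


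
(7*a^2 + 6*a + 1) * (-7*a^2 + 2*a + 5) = -49*a^4 - 28*a^3 + 40*a^2 + 32*a + 5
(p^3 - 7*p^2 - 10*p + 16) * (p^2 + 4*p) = p^5 - 3*p^4 - 38*p^3 - 24*p^2 + 64*p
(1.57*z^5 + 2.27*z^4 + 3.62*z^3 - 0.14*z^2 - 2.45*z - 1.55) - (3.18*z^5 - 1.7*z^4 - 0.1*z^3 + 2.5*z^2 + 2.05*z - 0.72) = -1.61*z^5 + 3.97*z^4 + 3.72*z^3 - 2.64*z^2 - 4.5*z - 0.83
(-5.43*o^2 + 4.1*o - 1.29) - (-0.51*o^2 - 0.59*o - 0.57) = -4.92*o^2 + 4.69*o - 0.72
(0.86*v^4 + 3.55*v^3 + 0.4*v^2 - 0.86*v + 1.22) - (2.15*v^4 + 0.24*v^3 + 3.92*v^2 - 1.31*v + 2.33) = -1.29*v^4 + 3.31*v^3 - 3.52*v^2 + 0.45*v - 1.11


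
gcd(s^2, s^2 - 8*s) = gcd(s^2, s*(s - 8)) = s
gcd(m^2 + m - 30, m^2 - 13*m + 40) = m - 5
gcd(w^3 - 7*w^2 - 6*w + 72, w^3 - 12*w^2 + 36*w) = w - 6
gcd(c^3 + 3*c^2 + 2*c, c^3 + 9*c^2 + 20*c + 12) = c^2 + 3*c + 2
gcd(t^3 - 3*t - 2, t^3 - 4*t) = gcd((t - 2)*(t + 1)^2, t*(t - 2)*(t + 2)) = t - 2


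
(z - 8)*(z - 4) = z^2 - 12*z + 32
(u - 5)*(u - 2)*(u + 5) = u^3 - 2*u^2 - 25*u + 50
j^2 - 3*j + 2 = (j - 2)*(j - 1)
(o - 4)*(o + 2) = o^2 - 2*o - 8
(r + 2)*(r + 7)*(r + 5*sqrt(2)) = r^3 + 5*sqrt(2)*r^2 + 9*r^2 + 14*r + 45*sqrt(2)*r + 70*sqrt(2)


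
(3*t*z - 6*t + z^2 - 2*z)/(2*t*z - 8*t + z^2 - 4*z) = (3*t*z - 6*t + z^2 - 2*z)/(2*t*z - 8*t + z^2 - 4*z)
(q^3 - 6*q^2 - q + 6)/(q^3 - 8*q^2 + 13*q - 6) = (q + 1)/(q - 1)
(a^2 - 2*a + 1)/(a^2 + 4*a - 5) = (a - 1)/(a + 5)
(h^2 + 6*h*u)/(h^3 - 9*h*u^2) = (h + 6*u)/(h^2 - 9*u^2)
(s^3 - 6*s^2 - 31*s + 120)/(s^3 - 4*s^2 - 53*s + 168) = (s + 5)/(s + 7)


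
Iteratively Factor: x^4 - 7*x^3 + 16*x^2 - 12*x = (x - 2)*(x^3 - 5*x^2 + 6*x) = (x - 2)^2*(x^2 - 3*x) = (x - 3)*(x - 2)^2*(x)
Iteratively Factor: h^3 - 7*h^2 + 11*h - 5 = (h - 5)*(h^2 - 2*h + 1) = (h - 5)*(h - 1)*(h - 1)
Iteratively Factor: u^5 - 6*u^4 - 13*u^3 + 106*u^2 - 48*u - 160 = (u - 2)*(u^4 - 4*u^3 - 21*u^2 + 64*u + 80) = (u - 2)*(u + 4)*(u^3 - 8*u^2 + 11*u + 20) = (u - 4)*(u - 2)*(u + 4)*(u^2 - 4*u - 5) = (u - 4)*(u - 2)*(u + 1)*(u + 4)*(u - 5)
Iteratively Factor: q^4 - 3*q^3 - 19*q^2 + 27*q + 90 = (q + 2)*(q^3 - 5*q^2 - 9*q + 45) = (q - 3)*(q + 2)*(q^2 - 2*q - 15) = (q - 3)*(q + 2)*(q + 3)*(q - 5)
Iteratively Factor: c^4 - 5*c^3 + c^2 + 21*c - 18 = (c - 3)*(c^3 - 2*c^2 - 5*c + 6) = (c - 3)*(c - 1)*(c^2 - c - 6) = (c - 3)^2*(c - 1)*(c + 2)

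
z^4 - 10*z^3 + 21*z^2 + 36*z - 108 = (z - 6)*(z - 3)^2*(z + 2)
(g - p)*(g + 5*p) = g^2 + 4*g*p - 5*p^2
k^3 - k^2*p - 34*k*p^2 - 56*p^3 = (k - 7*p)*(k + 2*p)*(k + 4*p)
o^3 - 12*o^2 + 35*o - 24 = (o - 8)*(o - 3)*(o - 1)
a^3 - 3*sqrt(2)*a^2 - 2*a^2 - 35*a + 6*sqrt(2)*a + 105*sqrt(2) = (a - 7)*(a + 5)*(a - 3*sqrt(2))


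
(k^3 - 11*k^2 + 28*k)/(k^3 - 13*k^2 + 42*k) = (k - 4)/(k - 6)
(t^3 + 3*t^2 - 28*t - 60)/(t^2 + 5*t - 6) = (t^2 - 3*t - 10)/(t - 1)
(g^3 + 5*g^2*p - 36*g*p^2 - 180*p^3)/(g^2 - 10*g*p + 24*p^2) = (-g^2 - 11*g*p - 30*p^2)/(-g + 4*p)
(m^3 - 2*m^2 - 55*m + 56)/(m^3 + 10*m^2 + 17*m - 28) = (m - 8)/(m + 4)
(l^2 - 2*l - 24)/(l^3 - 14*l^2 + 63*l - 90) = (l + 4)/(l^2 - 8*l + 15)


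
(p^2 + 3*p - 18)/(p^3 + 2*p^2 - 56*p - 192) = (p - 3)/(p^2 - 4*p - 32)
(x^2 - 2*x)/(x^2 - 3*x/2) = 2*(x - 2)/(2*x - 3)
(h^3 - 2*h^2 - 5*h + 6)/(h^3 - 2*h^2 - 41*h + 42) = (h^2 - h - 6)/(h^2 - h - 42)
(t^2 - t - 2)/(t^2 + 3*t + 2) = (t - 2)/(t + 2)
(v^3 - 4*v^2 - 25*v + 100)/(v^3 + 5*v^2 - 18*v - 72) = (v^2 - 25)/(v^2 + 9*v + 18)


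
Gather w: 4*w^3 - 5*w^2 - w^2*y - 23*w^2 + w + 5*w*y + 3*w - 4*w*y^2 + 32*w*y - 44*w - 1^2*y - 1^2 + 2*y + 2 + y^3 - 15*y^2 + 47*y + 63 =4*w^3 + w^2*(-y - 28) + w*(-4*y^2 + 37*y - 40) + y^3 - 15*y^2 + 48*y + 64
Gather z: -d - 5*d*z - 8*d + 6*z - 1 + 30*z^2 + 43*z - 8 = -9*d + 30*z^2 + z*(49 - 5*d) - 9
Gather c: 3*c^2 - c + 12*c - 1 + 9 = 3*c^2 + 11*c + 8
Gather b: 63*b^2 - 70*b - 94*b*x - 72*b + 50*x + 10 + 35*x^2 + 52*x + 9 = 63*b^2 + b*(-94*x - 142) + 35*x^2 + 102*x + 19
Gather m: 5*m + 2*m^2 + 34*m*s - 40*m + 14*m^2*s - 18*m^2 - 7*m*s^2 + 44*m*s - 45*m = m^2*(14*s - 16) + m*(-7*s^2 + 78*s - 80)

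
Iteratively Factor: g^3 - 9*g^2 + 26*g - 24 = (g - 2)*(g^2 - 7*g + 12) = (g - 4)*(g - 2)*(g - 3)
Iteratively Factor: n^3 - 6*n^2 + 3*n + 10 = (n - 2)*(n^2 - 4*n - 5) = (n - 5)*(n - 2)*(n + 1)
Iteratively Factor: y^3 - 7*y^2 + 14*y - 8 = (y - 4)*(y^2 - 3*y + 2) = (y - 4)*(y - 1)*(y - 2)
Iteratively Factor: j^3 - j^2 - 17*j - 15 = (j + 1)*(j^2 - 2*j - 15) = (j + 1)*(j + 3)*(j - 5)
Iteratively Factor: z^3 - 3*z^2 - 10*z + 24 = (z + 3)*(z^2 - 6*z + 8) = (z - 4)*(z + 3)*(z - 2)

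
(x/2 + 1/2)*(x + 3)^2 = x^3/2 + 7*x^2/2 + 15*x/2 + 9/2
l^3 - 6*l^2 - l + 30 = (l - 5)*(l - 3)*(l + 2)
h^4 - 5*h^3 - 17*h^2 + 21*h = h*(h - 7)*(h - 1)*(h + 3)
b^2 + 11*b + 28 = (b + 4)*(b + 7)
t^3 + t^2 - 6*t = t*(t - 2)*(t + 3)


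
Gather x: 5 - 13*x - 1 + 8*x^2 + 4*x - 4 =8*x^2 - 9*x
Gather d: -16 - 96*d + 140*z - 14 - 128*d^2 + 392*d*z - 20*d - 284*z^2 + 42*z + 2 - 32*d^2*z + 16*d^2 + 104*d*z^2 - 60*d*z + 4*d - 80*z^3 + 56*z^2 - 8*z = d^2*(-32*z - 112) + d*(104*z^2 + 332*z - 112) - 80*z^3 - 228*z^2 + 174*z - 28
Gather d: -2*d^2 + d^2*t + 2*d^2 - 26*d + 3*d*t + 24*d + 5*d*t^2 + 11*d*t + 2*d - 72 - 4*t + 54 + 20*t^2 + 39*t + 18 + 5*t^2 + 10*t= d^2*t + d*(5*t^2 + 14*t) + 25*t^2 + 45*t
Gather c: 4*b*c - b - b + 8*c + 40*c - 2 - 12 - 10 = -2*b + c*(4*b + 48) - 24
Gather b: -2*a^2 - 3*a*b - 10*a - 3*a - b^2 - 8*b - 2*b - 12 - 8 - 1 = -2*a^2 - 13*a - b^2 + b*(-3*a - 10) - 21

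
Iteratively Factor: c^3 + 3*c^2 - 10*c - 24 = (c + 2)*(c^2 + c - 12) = (c - 3)*(c + 2)*(c + 4)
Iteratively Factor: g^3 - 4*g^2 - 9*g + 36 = (g - 3)*(g^2 - g - 12) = (g - 3)*(g + 3)*(g - 4)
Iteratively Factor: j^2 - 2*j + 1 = (j - 1)*(j - 1)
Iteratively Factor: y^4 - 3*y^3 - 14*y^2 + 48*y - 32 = (y - 4)*(y^3 + y^2 - 10*y + 8) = (y - 4)*(y - 1)*(y^2 + 2*y - 8) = (y - 4)*(y - 1)*(y + 4)*(y - 2)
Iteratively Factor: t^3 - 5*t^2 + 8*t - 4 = (t - 2)*(t^2 - 3*t + 2) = (t - 2)^2*(t - 1)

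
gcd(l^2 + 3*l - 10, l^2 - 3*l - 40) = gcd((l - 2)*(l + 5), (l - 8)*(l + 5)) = l + 5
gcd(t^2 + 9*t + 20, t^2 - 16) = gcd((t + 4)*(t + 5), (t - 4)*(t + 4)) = t + 4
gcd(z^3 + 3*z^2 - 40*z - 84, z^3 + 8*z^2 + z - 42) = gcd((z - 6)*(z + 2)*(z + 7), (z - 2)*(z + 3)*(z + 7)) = z + 7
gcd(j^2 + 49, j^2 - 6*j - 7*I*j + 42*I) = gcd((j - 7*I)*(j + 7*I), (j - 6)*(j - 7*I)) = j - 7*I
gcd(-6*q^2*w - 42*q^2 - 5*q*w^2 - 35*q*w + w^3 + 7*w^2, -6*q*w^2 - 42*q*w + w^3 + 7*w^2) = 6*q*w + 42*q - w^2 - 7*w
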